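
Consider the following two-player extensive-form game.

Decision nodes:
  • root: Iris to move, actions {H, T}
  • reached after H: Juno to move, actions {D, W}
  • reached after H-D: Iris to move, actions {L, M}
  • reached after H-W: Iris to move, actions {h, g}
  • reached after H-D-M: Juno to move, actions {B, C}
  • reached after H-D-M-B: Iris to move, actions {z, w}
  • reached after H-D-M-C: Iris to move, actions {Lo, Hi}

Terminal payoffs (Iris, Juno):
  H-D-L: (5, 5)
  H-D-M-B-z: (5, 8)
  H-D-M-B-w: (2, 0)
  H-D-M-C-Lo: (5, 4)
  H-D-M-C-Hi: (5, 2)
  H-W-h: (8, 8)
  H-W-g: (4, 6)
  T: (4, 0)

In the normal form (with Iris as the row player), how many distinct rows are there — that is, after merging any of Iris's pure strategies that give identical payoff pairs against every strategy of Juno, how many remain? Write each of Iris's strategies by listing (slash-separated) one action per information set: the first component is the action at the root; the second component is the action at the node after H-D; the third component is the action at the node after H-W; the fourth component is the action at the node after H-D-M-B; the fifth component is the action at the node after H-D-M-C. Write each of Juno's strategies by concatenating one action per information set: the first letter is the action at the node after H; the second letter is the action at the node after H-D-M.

Iris has 32 pure strategies: H/L/h/z/Lo, H/L/h/z/Hi, H/L/h/w/Lo, H/L/h/w/Hi, H/L/g/z/Lo, H/L/g/z/Hi, H/L/g/w/Lo, H/L/g/w/Hi, H/M/h/z/Lo, H/M/h/z/Hi, H/M/h/w/Lo, H/M/h/w/Hi, H/M/g/z/Lo, H/M/g/z/Hi, H/M/g/w/Lo, H/M/g/w/Hi, T/L/h/z/Lo, T/L/h/z/Hi, T/L/h/w/Lo, T/L/h/w/Hi, T/L/g/z/Lo, T/L/g/z/Hi, T/L/g/w/Lo, T/L/g/w/Hi, T/M/h/z/Lo, T/M/h/z/Hi, T/M/h/w/Lo, T/M/h/w/Hi, T/M/g/z/Lo, T/M/g/z/Hi, T/M/g/w/Lo, T/M/g/w/Hi. Columns: DB, DC, WB, WC.
{H/L/h/z/Lo, H/L/h/z/Hi, H/L/h/w/Lo, H/L/h/w/Hi} → row (5,5) (5,5) (8,8) (8,8)
{H/L/g/z/Lo, H/L/g/z/Hi, H/L/g/w/Lo, H/L/g/w/Hi} → row (5,5) (5,5) (4,6) (4,6)
{H/M/h/z/Lo} → row (5,8) (5,4) (8,8) (8,8)
{H/M/h/z/Hi} → row (5,8) (5,2) (8,8) (8,8)
{H/M/h/w/Lo} → row (2,0) (5,4) (8,8) (8,8)
{H/M/h/w/Hi} → row (2,0) (5,2) (8,8) (8,8)
{H/M/g/z/Lo} → row (5,8) (5,4) (4,6) (4,6)
{H/M/g/z/Hi} → row (5,8) (5,2) (4,6) (4,6)
{H/M/g/w/Lo} → row (2,0) (5,4) (4,6) (4,6)
{H/M/g/w/Hi} → row (2,0) (5,2) (4,6) (4,6)
{T/L/h/z/Lo, T/L/h/z/Hi, T/L/h/w/Lo, T/L/h/w/Hi, T/L/g/z/Lo, T/L/g/z/Hi, T/L/g/w/Lo, T/L/g/w/Hi, T/M/h/z/Lo, T/M/h/z/Hi, T/M/h/w/Lo, T/M/h/w/Hi, T/M/g/z/Lo, T/M/g/z/Hi, T/M/g/w/Lo, T/M/g/w/Hi} → row (4,0) (4,0) (4,0) (4,0)
That's 11 distinct rows out of 32 strategies.

11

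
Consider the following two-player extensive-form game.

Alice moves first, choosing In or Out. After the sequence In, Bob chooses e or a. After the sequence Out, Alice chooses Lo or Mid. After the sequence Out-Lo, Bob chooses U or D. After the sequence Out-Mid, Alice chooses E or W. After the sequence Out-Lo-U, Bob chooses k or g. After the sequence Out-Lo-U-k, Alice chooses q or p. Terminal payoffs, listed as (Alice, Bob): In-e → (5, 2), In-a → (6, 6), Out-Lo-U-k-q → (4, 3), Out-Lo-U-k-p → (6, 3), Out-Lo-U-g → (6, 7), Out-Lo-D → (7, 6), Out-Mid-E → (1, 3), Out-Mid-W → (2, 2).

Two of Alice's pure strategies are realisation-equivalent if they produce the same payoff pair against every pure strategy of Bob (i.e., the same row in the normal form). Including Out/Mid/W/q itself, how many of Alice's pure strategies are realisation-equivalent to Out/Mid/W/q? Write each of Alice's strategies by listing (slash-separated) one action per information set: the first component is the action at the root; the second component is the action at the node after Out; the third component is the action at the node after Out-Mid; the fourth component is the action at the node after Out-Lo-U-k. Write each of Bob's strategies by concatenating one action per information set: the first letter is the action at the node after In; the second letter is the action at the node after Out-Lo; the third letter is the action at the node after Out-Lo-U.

2

Row for Out/Mid/W/q (columns eUk, eUg, eDk, eDg, aUk, aUg, aDk, aDg): (2,2) (2,2) (2,2) (2,2) (2,2) (2,2) (2,2) (2,2).
Under Out/Mid/W/q, Alice's choice at the node after Out-Lo-U-k can never be reached regardless of what Bob does, so varying those choices leaves every outcome unchanged.
Holding the reachable choices fixed and varying the unreachable one freely already gives 2 equivalent strategies.
No other strategy reproduces this row, so those 2 are the full class: Out/Mid/W/q, Out/Mid/W/p.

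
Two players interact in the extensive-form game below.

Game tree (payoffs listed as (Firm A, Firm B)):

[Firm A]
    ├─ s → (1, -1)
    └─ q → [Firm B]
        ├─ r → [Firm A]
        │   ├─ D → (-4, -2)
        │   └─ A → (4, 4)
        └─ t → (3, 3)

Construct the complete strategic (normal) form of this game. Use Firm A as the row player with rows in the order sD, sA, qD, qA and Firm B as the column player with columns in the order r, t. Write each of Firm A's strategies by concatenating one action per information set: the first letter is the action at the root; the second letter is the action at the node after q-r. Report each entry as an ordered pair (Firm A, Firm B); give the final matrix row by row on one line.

sD: (1,-1) (1,-1) | sA: (1,-1) (1,-1) | qD: (-4,-2) (3,3) | qA: (4,4) (3,3)

            r        t
  sD   (1,-1)   (1,-1)
  sA   (1,-1)   (1,-1)
  qD  (-4,-2)    (3,3)
  qA    (4,4)    (3,3)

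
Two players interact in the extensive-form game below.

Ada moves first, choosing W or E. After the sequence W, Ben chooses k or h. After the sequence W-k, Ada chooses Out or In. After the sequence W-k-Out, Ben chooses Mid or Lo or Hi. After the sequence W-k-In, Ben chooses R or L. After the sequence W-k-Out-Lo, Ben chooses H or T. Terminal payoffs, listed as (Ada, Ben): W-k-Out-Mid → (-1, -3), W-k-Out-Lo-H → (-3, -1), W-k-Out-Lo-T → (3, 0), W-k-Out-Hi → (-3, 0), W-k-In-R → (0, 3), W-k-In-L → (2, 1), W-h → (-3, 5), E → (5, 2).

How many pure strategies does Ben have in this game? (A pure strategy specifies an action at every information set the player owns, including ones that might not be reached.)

24

Ben owns the node after W with actions {k, h} — two choices.
Ben owns the node after W-k-Out with actions {Mid, Lo, Hi} — three choices.
Ben owns the node after W-k-In with actions {R, L} — two choices.
Ben owns the node after W-k-Out-Lo with actions {H, T} — two choices.
A pure strategy fixes one action at each information set independently, so the count is the product 2 × 3 × 2 × 2 = 24.
(For reference, Ada has 4 pure strategies, giving a 24×4 normal-form matrix.)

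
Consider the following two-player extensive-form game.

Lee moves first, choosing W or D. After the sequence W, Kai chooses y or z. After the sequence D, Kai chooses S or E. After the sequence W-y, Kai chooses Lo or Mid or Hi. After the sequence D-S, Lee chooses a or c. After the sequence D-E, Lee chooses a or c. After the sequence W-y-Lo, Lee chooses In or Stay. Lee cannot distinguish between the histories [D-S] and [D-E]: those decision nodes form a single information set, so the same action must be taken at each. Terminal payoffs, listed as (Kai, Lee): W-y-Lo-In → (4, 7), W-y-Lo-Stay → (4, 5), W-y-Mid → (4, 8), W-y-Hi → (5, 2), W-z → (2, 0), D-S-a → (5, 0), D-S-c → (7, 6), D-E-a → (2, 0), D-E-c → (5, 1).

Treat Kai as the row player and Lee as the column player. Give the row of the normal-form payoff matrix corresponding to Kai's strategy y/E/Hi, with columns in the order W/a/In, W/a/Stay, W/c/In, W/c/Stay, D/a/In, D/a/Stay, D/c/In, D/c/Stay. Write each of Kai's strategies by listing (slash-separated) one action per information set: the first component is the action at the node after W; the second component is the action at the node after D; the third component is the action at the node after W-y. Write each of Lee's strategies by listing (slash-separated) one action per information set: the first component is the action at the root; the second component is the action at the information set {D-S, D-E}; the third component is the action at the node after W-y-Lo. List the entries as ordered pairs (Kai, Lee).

vs W/a/In: Lee plays W → Kai plays y at [W] → Kai plays Hi at [W-y] → (5, 2)
vs W/a/Stay: Lee plays W → Kai plays y at [W] → Kai plays Hi at [W-y] → (5, 2)
vs W/c/In: Lee plays W → Kai plays y at [W] → Kai plays Hi at [W-y] → (5, 2)
vs W/c/Stay: Lee plays W → Kai plays y at [W] → Kai plays Hi at [W-y] → (5, 2)
vs D/a/In: Lee plays D → Kai plays E at [D] → Lee plays a at [D-E] → (2, 0)
vs D/a/Stay: Lee plays D → Kai plays E at [D] → Lee plays a at [D-E] → (2, 0)
vs D/c/In: Lee plays D → Kai plays E at [D] → Lee plays c at [D-E] → (5, 1)
vs D/c/Stay: Lee plays D → Kai plays E at [D] → Lee plays c at [D-E] → (5, 1)

(5,2) (5,2) (5,2) (5,2) (2,0) (2,0) (5,1) (5,1)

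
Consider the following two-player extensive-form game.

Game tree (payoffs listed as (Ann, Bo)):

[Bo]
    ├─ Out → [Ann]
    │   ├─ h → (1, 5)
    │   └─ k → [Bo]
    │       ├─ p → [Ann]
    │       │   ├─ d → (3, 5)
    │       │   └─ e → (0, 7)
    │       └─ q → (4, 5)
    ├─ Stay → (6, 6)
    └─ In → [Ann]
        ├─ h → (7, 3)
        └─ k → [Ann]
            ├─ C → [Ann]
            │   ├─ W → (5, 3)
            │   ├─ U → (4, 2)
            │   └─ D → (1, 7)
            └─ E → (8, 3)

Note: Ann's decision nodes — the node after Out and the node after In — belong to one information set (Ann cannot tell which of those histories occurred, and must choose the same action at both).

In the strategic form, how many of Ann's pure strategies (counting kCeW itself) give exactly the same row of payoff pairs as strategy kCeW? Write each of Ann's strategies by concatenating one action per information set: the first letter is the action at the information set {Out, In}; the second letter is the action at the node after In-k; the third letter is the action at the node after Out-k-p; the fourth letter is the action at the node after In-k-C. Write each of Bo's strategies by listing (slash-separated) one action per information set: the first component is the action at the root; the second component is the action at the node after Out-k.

Row for kCeW (columns Out/p, Out/q, Stay/p, Stay/q, In/p, In/q): (0,7) (4,5) (6,6) (6,6) (5,3) (5,3).
Every one of Ann's information sets is on the play path for some reply by Bo when Ann follows kCeW.
Changing the action at any of them therefore changes at least one column, so only kCeW itself gives this row.

1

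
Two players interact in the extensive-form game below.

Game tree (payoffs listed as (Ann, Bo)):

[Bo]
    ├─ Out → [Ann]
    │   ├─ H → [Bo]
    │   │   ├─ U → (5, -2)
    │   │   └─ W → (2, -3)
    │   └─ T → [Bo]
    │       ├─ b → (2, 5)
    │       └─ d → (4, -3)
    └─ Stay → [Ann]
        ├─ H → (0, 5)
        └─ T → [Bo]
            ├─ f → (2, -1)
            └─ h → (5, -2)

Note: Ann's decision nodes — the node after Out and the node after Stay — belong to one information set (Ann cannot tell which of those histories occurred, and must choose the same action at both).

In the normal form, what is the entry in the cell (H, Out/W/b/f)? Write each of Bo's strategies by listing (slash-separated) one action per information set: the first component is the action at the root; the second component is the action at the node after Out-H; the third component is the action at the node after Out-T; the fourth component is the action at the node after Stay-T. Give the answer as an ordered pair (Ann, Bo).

(2, -3)

Trace the play path from the root:
  Bo plays Out
  Ann plays H at [Out]
  Bo plays W at [Out-H]
→ terminal payoff (2, -3).
(Bo's choice at the node after Out-T is never reached on this path, so it doesn't affect the outcome.)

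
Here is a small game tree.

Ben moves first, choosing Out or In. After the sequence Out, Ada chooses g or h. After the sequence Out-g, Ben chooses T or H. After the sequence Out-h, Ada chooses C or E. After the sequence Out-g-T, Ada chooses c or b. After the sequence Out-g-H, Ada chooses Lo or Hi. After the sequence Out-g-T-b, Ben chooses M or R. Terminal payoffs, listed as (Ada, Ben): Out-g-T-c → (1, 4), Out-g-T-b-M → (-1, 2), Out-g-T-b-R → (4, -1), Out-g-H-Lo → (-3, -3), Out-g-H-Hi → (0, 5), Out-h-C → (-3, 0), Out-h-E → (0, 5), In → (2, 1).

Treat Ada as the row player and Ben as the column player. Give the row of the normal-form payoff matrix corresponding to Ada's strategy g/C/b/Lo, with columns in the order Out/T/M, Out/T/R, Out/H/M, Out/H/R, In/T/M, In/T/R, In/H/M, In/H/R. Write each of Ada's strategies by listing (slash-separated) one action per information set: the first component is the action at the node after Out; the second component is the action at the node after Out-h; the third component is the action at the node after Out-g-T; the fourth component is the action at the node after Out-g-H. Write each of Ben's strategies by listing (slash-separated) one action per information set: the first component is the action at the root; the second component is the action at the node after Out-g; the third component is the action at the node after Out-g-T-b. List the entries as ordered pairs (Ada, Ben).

vs Out/T/M: Ben plays Out → Ada plays g at [Out] → Ben plays T at [Out-g] → Ada plays b at [Out-g-T] → Ben plays M at [Out-g-T-b] → (-1, 2)
vs Out/T/R: Ben plays Out → Ada plays g at [Out] → Ben plays T at [Out-g] → Ada plays b at [Out-g-T] → Ben plays R at [Out-g-T-b] → (4, -1)
vs Out/H/M: Ben plays Out → Ada plays g at [Out] → Ben plays H at [Out-g] → Ada plays Lo at [Out-g-H] → (-3, -3)
vs Out/H/R: Ben plays Out → Ada plays g at [Out] → Ben plays H at [Out-g] → Ada plays Lo at [Out-g-H] → (-3, -3)
vs In/T/M: Ben plays In → (2, 1)
vs In/T/R: Ben plays In → (2, 1)
vs In/H/M: Ben plays In → (2, 1)
vs In/H/R: Ben plays In → (2, 1)

(-1,2) (4,-1) (-3,-3) (-3,-3) (2,1) (2,1) (2,1) (2,1)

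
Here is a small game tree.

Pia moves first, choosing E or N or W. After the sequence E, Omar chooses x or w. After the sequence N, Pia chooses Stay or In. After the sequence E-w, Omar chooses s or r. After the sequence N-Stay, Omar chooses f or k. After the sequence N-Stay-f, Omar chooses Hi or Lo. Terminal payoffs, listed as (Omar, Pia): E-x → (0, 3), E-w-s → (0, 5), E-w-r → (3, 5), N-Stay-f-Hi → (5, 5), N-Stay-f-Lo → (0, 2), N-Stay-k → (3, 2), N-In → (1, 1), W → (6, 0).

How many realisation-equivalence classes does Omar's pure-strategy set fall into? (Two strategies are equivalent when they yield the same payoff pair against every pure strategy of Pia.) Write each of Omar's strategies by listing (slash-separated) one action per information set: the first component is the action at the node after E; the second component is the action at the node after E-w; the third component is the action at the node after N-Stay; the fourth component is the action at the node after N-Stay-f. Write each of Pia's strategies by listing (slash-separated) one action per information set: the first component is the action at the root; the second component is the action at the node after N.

Omar has 16 pure strategies: x/s/f/Hi, x/s/f/Lo, x/s/k/Hi, x/s/k/Lo, x/r/f/Hi, x/r/f/Lo, x/r/k/Hi, x/r/k/Lo, w/s/f/Hi, w/s/f/Lo, w/s/k/Hi, w/s/k/Lo, w/r/f/Hi, w/r/f/Lo, w/r/k/Hi, w/r/k/Lo. Columns: E/Stay, E/In, N/Stay, N/In, W/Stay, W/In.
{x/s/f/Hi, x/r/f/Hi} → row (0,3) (0,3) (5,5) (1,1) (6,0) (6,0)
{x/s/f/Lo, x/r/f/Lo} → row (0,3) (0,3) (0,2) (1,1) (6,0) (6,0)
{x/s/k/Hi, x/s/k/Lo, x/r/k/Hi, x/r/k/Lo} → row (0,3) (0,3) (3,2) (1,1) (6,0) (6,0)
{w/s/f/Hi} → row (0,5) (0,5) (5,5) (1,1) (6,0) (6,0)
{w/s/f/Lo} → row (0,5) (0,5) (0,2) (1,1) (6,0) (6,0)
{w/s/k/Hi, w/s/k/Lo} → row (0,5) (0,5) (3,2) (1,1) (6,0) (6,0)
{w/r/f/Hi} → row (3,5) (3,5) (5,5) (1,1) (6,0) (6,0)
{w/r/f/Lo} → row (3,5) (3,5) (0,2) (1,1) (6,0) (6,0)
{w/r/k/Hi, w/r/k/Lo} → row (3,5) (3,5) (3,2) (1,1) (6,0) (6,0)
That's 9 distinct rows out of 16 strategies.

9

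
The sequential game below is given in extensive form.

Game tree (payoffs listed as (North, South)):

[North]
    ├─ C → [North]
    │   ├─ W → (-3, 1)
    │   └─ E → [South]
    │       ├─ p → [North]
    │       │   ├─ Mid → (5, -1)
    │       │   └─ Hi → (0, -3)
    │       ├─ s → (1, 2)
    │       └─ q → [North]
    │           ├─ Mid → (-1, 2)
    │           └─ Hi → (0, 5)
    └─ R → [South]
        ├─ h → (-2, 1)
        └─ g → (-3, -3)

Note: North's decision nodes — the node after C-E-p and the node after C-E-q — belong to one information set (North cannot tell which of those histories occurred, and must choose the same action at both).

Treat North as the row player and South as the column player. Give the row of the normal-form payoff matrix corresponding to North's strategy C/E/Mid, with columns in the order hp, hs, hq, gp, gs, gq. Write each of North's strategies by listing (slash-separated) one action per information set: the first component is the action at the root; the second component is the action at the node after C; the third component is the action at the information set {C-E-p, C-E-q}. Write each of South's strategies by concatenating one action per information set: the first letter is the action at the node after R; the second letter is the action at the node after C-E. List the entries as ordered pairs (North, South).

(5,-1) (1,2) (-1,2) (5,-1) (1,2) (-1,2)

vs hp: North plays C → North plays E at [C] → South plays p at [C-E] → North plays Mid at [C-E-p] → (5, -1)
vs hs: North plays C → North plays E at [C] → South plays s at [C-E] → (1, 2)
vs hq: North plays C → North plays E at [C] → South plays q at [C-E] → North plays Mid at [C-E-q] → (-1, 2)
vs gp: North plays C → North plays E at [C] → South plays p at [C-E] → North plays Mid at [C-E-p] → (5, -1)
vs gs: North plays C → North plays E at [C] → South plays s at [C-E] → (1, 2)
vs gq: North plays C → North plays E at [C] → South plays q at [C-E] → North plays Mid at [C-E-q] → (-1, 2)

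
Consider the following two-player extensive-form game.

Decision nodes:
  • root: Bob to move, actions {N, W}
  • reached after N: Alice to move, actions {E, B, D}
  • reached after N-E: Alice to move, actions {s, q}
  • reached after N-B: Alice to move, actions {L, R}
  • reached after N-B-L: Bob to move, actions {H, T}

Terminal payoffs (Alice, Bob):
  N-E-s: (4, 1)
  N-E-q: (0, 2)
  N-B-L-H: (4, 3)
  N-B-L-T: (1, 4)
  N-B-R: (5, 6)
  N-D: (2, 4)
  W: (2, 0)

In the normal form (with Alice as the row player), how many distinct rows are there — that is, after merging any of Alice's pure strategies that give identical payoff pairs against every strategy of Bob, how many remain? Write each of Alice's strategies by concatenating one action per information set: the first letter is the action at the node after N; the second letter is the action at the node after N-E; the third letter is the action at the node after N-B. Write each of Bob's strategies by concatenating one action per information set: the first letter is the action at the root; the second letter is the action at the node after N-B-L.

5

Alice has 12 pure strategies: EsL, EsR, EqL, EqR, BsL, BsR, BqL, BqR, DsL, DsR, DqL, DqR. Columns: NH, NT, WH, WT.
{EsL, EsR} → row (4,1) (4,1) (2,0) (2,0)
{EqL, EqR} → row (0,2) (0,2) (2,0) (2,0)
{BsL, BqL} → row (4,3) (1,4) (2,0) (2,0)
{BsR, BqR} → row (5,6) (5,6) (2,0) (2,0)
{DsL, DsR, DqL, DqR} → row (2,4) (2,4) (2,0) (2,0)
That's 5 distinct rows out of 12 strategies.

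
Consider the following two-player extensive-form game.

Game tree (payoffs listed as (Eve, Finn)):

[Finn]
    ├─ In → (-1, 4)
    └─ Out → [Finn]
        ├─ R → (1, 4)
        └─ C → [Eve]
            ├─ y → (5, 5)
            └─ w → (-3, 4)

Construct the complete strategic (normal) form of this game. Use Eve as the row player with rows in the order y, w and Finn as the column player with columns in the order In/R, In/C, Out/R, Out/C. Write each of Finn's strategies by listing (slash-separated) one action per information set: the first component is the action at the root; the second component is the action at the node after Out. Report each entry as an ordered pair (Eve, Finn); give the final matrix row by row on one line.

         In/R     In/C    Out/R    Out/C
   y   (-1,4)   (-1,4)    (1,4)    (5,5)
   w   (-1,4)   (-1,4)    (1,4)   (-3,4)

y: (-1,4) (-1,4) (1,4) (5,5) | w: (-1,4) (-1,4) (1,4) (-3,4)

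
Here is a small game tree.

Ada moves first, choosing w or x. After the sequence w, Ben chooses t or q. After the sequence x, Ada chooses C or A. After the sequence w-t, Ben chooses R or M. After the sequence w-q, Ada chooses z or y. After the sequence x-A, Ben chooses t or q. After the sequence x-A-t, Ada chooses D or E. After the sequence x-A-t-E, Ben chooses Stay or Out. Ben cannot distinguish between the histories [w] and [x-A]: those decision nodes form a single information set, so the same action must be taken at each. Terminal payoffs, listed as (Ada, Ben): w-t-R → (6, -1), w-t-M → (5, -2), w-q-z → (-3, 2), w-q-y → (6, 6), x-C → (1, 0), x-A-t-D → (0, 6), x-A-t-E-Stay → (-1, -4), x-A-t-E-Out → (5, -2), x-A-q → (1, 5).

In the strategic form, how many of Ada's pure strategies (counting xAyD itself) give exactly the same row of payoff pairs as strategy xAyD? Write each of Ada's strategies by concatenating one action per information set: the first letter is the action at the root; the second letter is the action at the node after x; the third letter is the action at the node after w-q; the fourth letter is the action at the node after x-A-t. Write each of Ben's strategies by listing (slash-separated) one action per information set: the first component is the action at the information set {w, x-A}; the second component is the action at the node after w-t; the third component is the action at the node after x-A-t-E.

Row for xAyD (columns t/R/Stay, t/R/Out, t/M/Stay, t/M/Out, q/R/Stay, q/R/Out, q/M/Stay, q/M/Out): (0,6) (0,6) (0,6) (0,6) (1,5) (1,5) (1,5) (1,5).
Under xAyD, Ada's choice at the node after w-q can never be reached regardless of what Ben does, so varying those choices leaves every outcome unchanged.
Holding the reachable choices fixed and varying the unreachable one freely already gives 2 equivalent strategies.
No other strategy reproduces this row, so those 2 are the full class: xAzD, xAyD.

2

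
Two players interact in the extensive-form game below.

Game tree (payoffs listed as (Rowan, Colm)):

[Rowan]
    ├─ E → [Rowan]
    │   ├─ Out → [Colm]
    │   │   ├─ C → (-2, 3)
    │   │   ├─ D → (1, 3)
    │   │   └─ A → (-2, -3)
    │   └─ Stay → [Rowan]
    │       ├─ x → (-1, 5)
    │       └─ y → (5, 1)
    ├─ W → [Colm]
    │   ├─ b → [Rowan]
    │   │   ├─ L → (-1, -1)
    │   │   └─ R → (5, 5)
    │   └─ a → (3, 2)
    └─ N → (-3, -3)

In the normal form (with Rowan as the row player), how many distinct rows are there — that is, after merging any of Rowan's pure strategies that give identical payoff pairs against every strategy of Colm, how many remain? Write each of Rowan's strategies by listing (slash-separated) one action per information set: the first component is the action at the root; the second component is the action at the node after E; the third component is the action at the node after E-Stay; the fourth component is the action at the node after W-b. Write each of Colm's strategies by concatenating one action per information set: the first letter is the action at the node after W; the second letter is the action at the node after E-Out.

6

Rowan has 24 pure strategies: E/Out/x/L, E/Out/x/R, E/Out/y/L, E/Out/y/R, E/Stay/x/L, E/Stay/x/R, E/Stay/y/L, E/Stay/y/R, W/Out/x/L, W/Out/x/R, W/Out/y/L, W/Out/y/R, W/Stay/x/L, W/Stay/x/R, W/Stay/y/L, W/Stay/y/R, N/Out/x/L, N/Out/x/R, N/Out/y/L, N/Out/y/R, N/Stay/x/L, N/Stay/x/R, N/Stay/y/L, N/Stay/y/R. Columns: bC, bD, bA, aC, aD, aA.
{E/Out/x/L, E/Out/x/R, E/Out/y/L, E/Out/y/R} → row (-2,3) (1,3) (-2,-3) (-2,3) (1,3) (-2,-3)
{E/Stay/x/L, E/Stay/x/R} → row (-1,5) (-1,5) (-1,5) (-1,5) (-1,5) (-1,5)
{E/Stay/y/L, E/Stay/y/R} → row (5,1) (5,1) (5,1) (5,1) (5,1) (5,1)
{W/Out/x/L, W/Out/y/L, W/Stay/x/L, W/Stay/y/L} → row (-1,-1) (-1,-1) (-1,-1) (3,2) (3,2) (3,2)
{W/Out/x/R, W/Out/y/R, W/Stay/x/R, W/Stay/y/R} → row (5,5) (5,5) (5,5) (3,2) (3,2) (3,2)
{N/Out/x/L, N/Out/x/R, N/Out/y/L, N/Out/y/R, N/Stay/x/L, N/Stay/x/R, N/Stay/y/L, N/Stay/y/R} → row (-3,-3) (-3,-3) (-3,-3) (-3,-3) (-3,-3) (-3,-3)
That's 6 distinct rows out of 24 strategies.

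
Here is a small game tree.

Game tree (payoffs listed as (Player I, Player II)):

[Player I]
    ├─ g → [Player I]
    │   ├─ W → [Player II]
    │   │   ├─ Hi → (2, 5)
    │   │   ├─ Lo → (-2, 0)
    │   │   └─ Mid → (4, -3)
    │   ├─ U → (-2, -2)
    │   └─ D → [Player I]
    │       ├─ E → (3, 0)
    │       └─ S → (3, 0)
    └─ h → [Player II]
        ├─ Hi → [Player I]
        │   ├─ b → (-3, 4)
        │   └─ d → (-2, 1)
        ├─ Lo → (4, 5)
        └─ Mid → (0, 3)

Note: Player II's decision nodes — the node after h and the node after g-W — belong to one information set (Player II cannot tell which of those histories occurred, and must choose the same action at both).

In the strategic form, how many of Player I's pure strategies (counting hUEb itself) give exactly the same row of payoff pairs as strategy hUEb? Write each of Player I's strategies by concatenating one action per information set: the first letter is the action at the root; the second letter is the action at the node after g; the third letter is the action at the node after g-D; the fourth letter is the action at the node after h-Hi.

6

Row for hUEb (columns Hi, Lo, Mid): (-3,4) (4,5) (0,3).
Under hUEb, Player I's choice at the node after g and at the node after g-D can never be reached regardless of what Player II does, so varying those choices leaves every outcome unchanged.
Holding the reachable choices fixed and varying the unreachable ones freely already gives 3 × 2 = 6 equivalent strategies.
No other strategy reproduces this row, so those 6 are the full class: hWEb, hWSb, hUEb, hUSb, hDEb, hDSb.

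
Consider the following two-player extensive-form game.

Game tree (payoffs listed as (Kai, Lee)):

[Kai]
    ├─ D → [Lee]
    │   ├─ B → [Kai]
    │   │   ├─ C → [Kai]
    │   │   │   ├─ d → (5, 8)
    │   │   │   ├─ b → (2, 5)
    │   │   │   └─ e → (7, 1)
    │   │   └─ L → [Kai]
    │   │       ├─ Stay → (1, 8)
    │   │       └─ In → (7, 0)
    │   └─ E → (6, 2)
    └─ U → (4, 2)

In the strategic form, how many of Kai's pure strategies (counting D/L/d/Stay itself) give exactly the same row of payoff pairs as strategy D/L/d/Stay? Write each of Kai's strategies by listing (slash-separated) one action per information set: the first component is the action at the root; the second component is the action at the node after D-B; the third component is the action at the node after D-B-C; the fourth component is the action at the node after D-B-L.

Row for D/L/d/Stay (columns B, E): (1,8) (6,2).
Under D/L/d/Stay, Kai's choice at the node after D-B-C can never be reached regardless of what Lee does, so varying those choices leaves every outcome unchanged.
Holding the reachable choices fixed and varying the unreachable one freely already gives 3 equivalent strategies.
No other strategy reproduces this row, so those 3 are the full class: D/L/d/Stay, D/L/b/Stay, D/L/e/Stay.

3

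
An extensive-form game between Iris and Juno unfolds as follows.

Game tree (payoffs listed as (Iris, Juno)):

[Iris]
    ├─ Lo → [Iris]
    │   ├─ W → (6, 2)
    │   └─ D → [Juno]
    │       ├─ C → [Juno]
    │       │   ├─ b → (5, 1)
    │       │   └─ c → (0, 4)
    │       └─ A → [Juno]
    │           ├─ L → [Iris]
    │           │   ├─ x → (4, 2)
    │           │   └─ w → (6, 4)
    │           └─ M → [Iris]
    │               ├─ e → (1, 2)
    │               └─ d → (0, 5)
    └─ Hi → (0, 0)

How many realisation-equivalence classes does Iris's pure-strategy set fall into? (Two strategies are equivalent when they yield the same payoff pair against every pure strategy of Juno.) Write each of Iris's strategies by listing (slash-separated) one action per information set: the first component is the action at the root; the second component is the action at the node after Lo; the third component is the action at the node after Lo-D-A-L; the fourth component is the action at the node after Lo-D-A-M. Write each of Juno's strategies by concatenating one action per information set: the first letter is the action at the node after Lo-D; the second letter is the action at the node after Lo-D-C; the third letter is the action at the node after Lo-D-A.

6

Iris has 16 pure strategies: Lo/W/x/e, Lo/W/x/d, Lo/W/w/e, Lo/W/w/d, Lo/D/x/e, Lo/D/x/d, Lo/D/w/e, Lo/D/w/d, Hi/W/x/e, Hi/W/x/d, Hi/W/w/e, Hi/W/w/d, Hi/D/x/e, Hi/D/x/d, Hi/D/w/e, Hi/D/w/d. Columns: CbL, CbM, CcL, CcM, AbL, AbM, AcL, AcM.
{Lo/W/x/e, Lo/W/x/d, Lo/W/w/e, Lo/W/w/d} → row (6,2) (6,2) (6,2) (6,2) (6,2) (6,2) (6,2) (6,2)
{Lo/D/x/e} → row (5,1) (5,1) (0,4) (0,4) (4,2) (1,2) (4,2) (1,2)
{Lo/D/x/d} → row (5,1) (5,1) (0,4) (0,4) (4,2) (0,5) (4,2) (0,5)
{Lo/D/w/e} → row (5,1) (5,1) (0,4) (0,4) (6,4) (1,2) (6,4) (1,2)
{Lo/D/w/d} → row (5,1) (5,1) (0,4) (0,4) (6,4) (0,5) (6,4) (0,5)
{Hi/W/x/e, Hi/W/x/d, Hi/W/w/e, Hi/W/w/d, Hi/D/x/e, Hi/D/x/d, Hi/D/w/e, Hi/D/w/d} → row (0,0) (0,0) (0,0) (0,0) (0,0) (0,0) (0,0) (0,0)
That's 6 distinct rows out of 16 strategies.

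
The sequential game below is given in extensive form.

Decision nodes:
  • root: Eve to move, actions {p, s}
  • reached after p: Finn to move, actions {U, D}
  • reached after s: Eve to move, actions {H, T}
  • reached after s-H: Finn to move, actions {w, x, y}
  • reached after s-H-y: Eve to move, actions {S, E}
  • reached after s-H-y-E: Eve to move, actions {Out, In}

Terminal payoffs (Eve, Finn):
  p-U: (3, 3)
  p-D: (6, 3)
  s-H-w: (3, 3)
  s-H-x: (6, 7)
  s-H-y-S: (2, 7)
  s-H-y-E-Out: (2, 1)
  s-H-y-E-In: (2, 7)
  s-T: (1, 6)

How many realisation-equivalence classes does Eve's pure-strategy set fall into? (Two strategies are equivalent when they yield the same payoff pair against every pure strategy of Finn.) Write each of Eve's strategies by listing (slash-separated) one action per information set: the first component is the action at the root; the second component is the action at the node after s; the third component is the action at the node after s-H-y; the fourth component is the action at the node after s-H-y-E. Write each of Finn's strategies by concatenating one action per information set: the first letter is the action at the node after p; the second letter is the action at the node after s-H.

Eve has 16 pure strategies: p/H/S/Out, p/H/S/In, p/H/E/Out, p/H/E/In, p/T/S/Out, p/T/S/In, p/T/E/Out, p/T/E/In, s/H/S/Out, s/H/S/In, s/H/E/Out, s/H/E/In, s/T/S/Out, s/T/S/In, s/T/E/Out, s/T/E/In. Columns: Uw, Ux, Uy, Dw, Dx, Dy.
{p/H/S/Out, p/H/S/In, p/H/E/Out, p/H/E/In, p/T/S/Out, p/T/S/In, p/T/E/Out, p/T/E/In} → row (3,3) (3,3) (3,3) (6,3) (6,3) (6,3)
{s/H/S/Out, s/H/S/In, s/H/E/In} → row (3,3) (6,7) (2,7) (3,3) (6,7) (2,7)
{s/H/E/Out} → row (3,3) (6,7) (2,1) (3,3) (6,7) (2,1)
{s/T/S/Out, s/T/S/In, s/T/E/Out, s/T/E/In} → row (1,6) (1,6) (1,6) (1,6) (1,6) (1,6)
That's 4 distinct rows out of 16 strategies.

4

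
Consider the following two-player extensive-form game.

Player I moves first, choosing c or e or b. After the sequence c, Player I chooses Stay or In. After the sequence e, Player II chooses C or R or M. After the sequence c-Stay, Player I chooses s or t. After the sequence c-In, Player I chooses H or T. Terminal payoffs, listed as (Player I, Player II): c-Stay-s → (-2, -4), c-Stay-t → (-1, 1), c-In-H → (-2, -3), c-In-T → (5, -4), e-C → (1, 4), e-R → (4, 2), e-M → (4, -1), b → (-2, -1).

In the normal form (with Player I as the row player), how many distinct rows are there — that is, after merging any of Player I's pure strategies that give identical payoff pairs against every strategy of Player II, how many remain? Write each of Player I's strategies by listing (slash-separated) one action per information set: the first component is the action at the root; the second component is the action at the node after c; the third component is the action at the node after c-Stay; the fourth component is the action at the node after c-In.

6

Player I has 24 pure strategies: c/Stay/s/H, c/Stay/s/T, c/Stay/t/H, c/Stay/t/T, c/In/s/H, c/In/s/T, c/In/t/H, c/In/t/T, e/Stay/s/H, e/Stay/s/T, e/Stay/t/H, e/Stay/t/T, e/In/s/H, e/In/s/T, e/In/t/H, e/In/t/T, b/Stay/s/H, b/Stay/s/T, b/Stay/t/H, b/Stay/t/T, b/In/s/H, b/In/s/T, b/In/t/H, b/In/t/T. Columns: C, R, M.
{c/Stay/s/H, c/Stay/s/T} → row (-2,-4) (-2,-4) (-2,-4)
{c/Stay/t/H, c/Stay/t/T} → row (-1,1) (-1,1) (-1,1)
{c/In/s/H, c/In/t/H} → row (-2,-3) (-2,-3) (-2,-3)
{c/In/s/T, c/In/t/T} → row (5,-4) (5,-4) (5,-4)
{e/Stay/s/H, e/Stay/s/T, e/Stay/t/H, e/Stay/t/T, e/In/s/H, e/In/s/T, e/In/t/H, e/In/t/T} → row (1,4) (4,2) (4,-1)
{b/Stay/s/H, b/Stay/s/T, b/Stay/t/H, b/Stay/t/T, b/In/s/H, b/In/s/T, b/In/t/H, b/In/t/T} → row (-2,-1) (-2,-1) (-2,-1)
That's 6 distinct rows out of 24 strategies.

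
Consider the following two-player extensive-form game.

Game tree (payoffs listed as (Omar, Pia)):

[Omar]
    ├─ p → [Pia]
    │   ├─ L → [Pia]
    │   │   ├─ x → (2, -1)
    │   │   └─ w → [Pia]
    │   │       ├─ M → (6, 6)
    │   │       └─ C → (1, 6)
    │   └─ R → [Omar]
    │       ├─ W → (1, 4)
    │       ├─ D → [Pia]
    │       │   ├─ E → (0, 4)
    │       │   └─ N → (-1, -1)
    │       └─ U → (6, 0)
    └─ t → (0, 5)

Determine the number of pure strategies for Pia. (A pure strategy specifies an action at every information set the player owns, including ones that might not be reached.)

Pia owns the node after p with actions {L, R} — two choices.
Pia owns the node after p-L with actions {x, w} — two choices.
Pia owns the node after p-L-w with actions {M, C} — two choices.
Pia owns the node after p-R-D with actions {E, N} — two choices.
A pure strategy fixes one action at each information set independently, so the count is the product 2 × 2 × 2 × 2 = 16.
(For reference, Omar has 6 pure strategies, giving a 16×6 normal-form matrix.)

16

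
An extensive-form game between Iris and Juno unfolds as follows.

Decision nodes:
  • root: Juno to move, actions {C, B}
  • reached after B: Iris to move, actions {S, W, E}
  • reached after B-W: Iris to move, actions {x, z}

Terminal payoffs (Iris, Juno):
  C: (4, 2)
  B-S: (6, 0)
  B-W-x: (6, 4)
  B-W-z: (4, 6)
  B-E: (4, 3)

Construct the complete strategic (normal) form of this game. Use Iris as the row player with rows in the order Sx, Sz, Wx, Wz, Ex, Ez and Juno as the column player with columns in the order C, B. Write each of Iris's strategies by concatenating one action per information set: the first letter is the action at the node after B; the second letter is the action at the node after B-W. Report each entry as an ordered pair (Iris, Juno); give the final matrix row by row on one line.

            C        B
  Sx    (4,2)    (6,0)
  Sz    (4,2)    (6,0)
  Wx    (4,2)    (6,4)
  Wz    (4,2)    (4,6)
  Ex    (4,2)    (4,3)
  Ez    (4,2)    (4,3)

Sx: (4,2) (6,0) | Sz: (4,2) (6,0) | Wx: (4,2) (6,4) | Wz: (4,2) (4,6) | Ex: (4,2) (4,3) | Ez: (4,2) (4,3)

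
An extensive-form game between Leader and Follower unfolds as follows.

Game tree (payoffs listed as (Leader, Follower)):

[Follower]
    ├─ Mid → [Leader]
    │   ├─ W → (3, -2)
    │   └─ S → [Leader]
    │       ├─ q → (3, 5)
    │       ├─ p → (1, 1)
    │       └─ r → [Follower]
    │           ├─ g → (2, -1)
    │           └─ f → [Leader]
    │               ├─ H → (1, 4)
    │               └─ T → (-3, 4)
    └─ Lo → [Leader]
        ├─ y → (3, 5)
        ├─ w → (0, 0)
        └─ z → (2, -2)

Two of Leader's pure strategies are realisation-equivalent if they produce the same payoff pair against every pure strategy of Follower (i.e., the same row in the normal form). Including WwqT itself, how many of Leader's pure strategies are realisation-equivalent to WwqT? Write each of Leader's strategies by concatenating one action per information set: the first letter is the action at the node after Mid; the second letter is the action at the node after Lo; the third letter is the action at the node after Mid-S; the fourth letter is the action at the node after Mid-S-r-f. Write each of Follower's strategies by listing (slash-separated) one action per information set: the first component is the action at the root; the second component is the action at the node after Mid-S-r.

Row for WwqT (columns Mid/g, Mid/f, Lo/g, Lo/f): (3,-2) (3,-2) (0,0) (0,0).
Under WwqT, Leader's choice at the node after Mid-S and at the node after Mid-S-r-f can never be reached regardless of what Follower does, so varying those choices leaves every outcome unchanged.
Holding the reachable choices fixed and varying the unreachable ones freely already gives 3 × 2 = 6 equivalent strategies.
No other strategy reproduces this row, so those 6 are the full class: WwqH, WwqT, WwpH, WwpT, WwrH, WwrT.

6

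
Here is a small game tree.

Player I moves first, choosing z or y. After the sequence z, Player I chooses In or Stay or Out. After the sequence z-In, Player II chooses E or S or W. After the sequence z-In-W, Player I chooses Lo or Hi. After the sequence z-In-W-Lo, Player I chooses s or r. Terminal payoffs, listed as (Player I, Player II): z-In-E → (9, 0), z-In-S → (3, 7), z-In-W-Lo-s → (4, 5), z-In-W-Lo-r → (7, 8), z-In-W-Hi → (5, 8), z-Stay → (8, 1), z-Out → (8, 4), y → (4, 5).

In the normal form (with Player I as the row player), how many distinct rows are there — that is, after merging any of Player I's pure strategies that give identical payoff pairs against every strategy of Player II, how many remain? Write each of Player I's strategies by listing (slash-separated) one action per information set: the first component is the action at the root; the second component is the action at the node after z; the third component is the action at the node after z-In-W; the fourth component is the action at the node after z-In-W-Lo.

6

Player I has 24 pure strategies: z/In/Lo/s, z/In/Lo/r, z/In/Hi/s, z/In/Hi/r, z/Stay/Lo/s, z/Stay/Lo/r, z/Stay/Hi/s, z/Stay/Hi/r, z/Out/Lo/s, z/Out/Lo/r, z/Out/Hi/s, z/Out/Hi/r, y/In/Lo/s, y/In/Lo/r, y/In/Hi/s, y/In/Hi/r, y/Stay/Lo/s, y/Stay/Lo/r, y/Stay/Hi/s, y/Stay/Hi/r, y/Out/Lo/s, y/Out/Lo/r, y/Out/Hi/s, y/Out/Hi/r. Columns: E, S, W.
{z/In/Lo/s} → row (9,0) (3,7) (4,5)
{z/In/Lo/r} → row (9,0) (3,7) (7,8)
{z/In/Hi/s, z/In/Hi/r} → row (9,0) (3,7) (5,8)
{z/Stay/Lo/s, z/Stay/Lo/r, z/Stay/Hi/s, z/Stay/Hi/r} → row (8,1) (8,1) (8,1)
{z/Out/Lo/s, z/Out/Lo/r, z/Out/Hi/s, z/Out/Hi/r} → row (8,4) (8,4) (8,4)
{y/In/Lo/s, y/In/Lo/r, y/In/Hi/s, y/In/Hi/r, y/Stay/Lo/s, y/Stay/Lo/r, y/Stay/Hi/s, y/Stay/Hi/r, y/Out/Lo/s, y/Out/Lo/r, y/Out/Hi/s, y/Out/Hi/r} → row (4,5) (4,5) (4,5)
That's 6 distinct rows out of 24 strategies.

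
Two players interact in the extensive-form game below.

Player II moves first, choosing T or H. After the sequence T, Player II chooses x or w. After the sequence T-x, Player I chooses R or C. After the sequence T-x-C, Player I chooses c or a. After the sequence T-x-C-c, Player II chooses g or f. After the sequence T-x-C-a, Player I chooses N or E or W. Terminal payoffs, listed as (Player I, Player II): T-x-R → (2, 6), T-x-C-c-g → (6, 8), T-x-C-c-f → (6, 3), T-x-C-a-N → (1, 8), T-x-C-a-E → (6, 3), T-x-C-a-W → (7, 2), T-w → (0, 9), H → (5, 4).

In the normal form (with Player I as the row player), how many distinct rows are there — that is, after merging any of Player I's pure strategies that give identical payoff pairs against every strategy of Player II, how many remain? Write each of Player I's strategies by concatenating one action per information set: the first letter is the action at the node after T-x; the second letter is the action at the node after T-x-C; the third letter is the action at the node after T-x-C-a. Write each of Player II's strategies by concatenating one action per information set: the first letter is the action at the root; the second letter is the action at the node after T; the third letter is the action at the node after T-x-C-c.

5

Player I has 12 pure strategies: RcN, RcE, RcW, RaN, RaE, RaW, CcN, CcE, CcW, CaN, CaE, CaW. Columns: Txg, Txf, Twg, Twf, Hxg, Hxf, Hwg, Hwf.
{RcN, RcE, RcW, RaN, RaE, RaW} → row (2,6) (2,6) (0,9) (0,9) (5,4) (5,4) (5,4) (5,4)
{CcN, CcE, CcW} → row (6,8) (6,3) (0,9) (0,9) (5,4) (5,4) (5,4) (5,4)
{CaN} → row (1,8) (1,8) (0,9) (0,9) (5,4) (5,4) (5,4) (5,4)
{CaE} → row (6,3) (6,3) (0,9) (0,9) (5,4) (5,4) (5,4) (5,4)
{CaW} → row (7,2) (7,2) (0,9) (0,9) (5,4) (5,4) (5,4) (5,4)
That's 5 distinct rows out of 12 strategies.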